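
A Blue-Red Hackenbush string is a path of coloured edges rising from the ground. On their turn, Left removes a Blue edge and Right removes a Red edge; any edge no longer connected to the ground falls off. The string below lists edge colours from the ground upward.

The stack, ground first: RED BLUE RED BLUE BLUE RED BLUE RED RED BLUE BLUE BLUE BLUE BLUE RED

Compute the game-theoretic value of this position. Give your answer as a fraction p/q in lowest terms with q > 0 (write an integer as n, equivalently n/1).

-9603/16384

edge 1 of 15 (RED): {  | 0 } — -1
edge 2 of 15 (BLUE): { -1 | 0 } — -1/2
edge 3 of 15 (RED): { -1 | -1/2; 0 } — -3/4
edge 4 of 15 (BLUE): { -1; -3/4 | -1/2; 0 } — -5/8
edge 5 of 15 (BLUE): { -1; -3/4; -5/8 | -1/2; 0 } — -9/16
edge 6 of 15 (RED): { -1; -3/4; -5/8 | -9/16; -1/2; 0 } — -19/32
edge 7 of 15 (BLUE): { -1; -3/4; -5/8; -19/32 | -9/16; -1/2; 0 } — -37/64
edge 8 of 15 (RED): { -1; -3/4; -5/8; -19/32 | -37/64; -9/16; -1/2; 0 } — -75/128
edge 9 of 15 (RED): { -1; -3/4; -5/8; -19/32 | -75/128; -37/64; -9/16; -1/2; 0 } — -151/256
edge 10 of 15 (BLUE): { -1; -3/4; -5/8; -19/32; -151/256 | -75/128; -37/64; -9/16; -1/2; 0 } — -301/512
edge 11 of 15 (BLUE): { -1; -3/4; -5/8; -19/32; -151/256; -301/512 | -75/128; -37/64; -9/16; -1/2; 0 } — -601/1024
edge 12 of 15 (BLUE): { -1; -3/4; -5/8; -19/32; -151/256; -301/512; -601/1024 | -75/128; -37/64; -9/16; -1/2; 0 } — -1201/2048
edge 13 of 15 (BLUE): { -1; -3/4; -5/8; -19/32; -151/256; -301/512; -601/1024; -1201/2048 | -75/128; -37/64; -9/16; -1/2; 0 } — -2401/4096
edge 14 of 15 (BLUE): { -1; -3/4; -5/8; -19/32; -151/256; -301/512; -601/1024; -1201/2048; -2401/4096 | -75/128; -37/64; -9/16; -1/2; 0 } — -4801/8192
edge 15 of 15 (RED): { -1; -3/4; -5/8; -19/32; -151/256; -301/512; -601/1024; -1201/2048; -2401/4096 | -4801/8192; -75/128; -37/64; -9/16; -1/2; 0 } — -9603/16384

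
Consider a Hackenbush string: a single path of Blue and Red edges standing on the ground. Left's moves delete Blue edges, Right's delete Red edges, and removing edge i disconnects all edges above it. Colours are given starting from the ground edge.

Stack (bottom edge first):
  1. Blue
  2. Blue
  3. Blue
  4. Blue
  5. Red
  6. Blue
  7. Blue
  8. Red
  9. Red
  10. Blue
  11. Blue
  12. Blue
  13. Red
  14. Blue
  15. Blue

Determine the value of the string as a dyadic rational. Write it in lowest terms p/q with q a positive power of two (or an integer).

7799/2048

edge 1 of 15 (Blue): { 0 | (no moves) } = 1
edge 2 of 15 (Blue): { 0,1 | (no moves) } = 2
edge 3 of 15 (Blue): { 0,1,2 | (no moves) } = 3
edge 4 of 15 (Blue): { 0,1,2,3 | (no moves) } = 4
edge 5 of 15 (Red): { 0,1,2,3 | 4 } = 7/2
edge 6 of 15 (Blue): { 0,1,2,3,7/2 | 4 } = 15/4
edge 7 of 15 (Blue): { 0,1,2,3,7/2,15/4 | 4 } = 31/8
edge 8 of 15 (Red): { 0,1,2,3,7/2,15/4 | 31/8,4 } = 61/16
edge 9 of 15 (Red): { 0,1,2,3,7/2,15/4 | 61/16,31/8,4 } = 121/32
edge 10 of 15 (Blue): { 0,1,2,3,7/2,15/4,121/32 | 61/16,31/8,4 } = 243/64
edge 11 of 15 (Blue): { 0,1,2,3,7/2,15/4,121/32,243/64 | 61/16,31/8,4 } = 487/128
edge 12 of 15 (Blue): { 0,1,2,3,7/2,15/4,121/32,243/64,487/128 | 61/16,31/8,4 } = 975/256
edge 13 of 15 (Red): { 0,1,2,3,7/2,15/4,121/32,243/64,487/128 | 975/256,61/16,31/8,4 } = 1949/512
edge 14 of 15 (Blue): { 0,1,2,3,7/2,15/4,121/32,243/64,487/128,1949/512 | 975/256,61/16,31/8,4 } = 3899/1024
edge 15 of 15 (Blue): { 0,1,2,3,7/2,15/4,121/32,243/64,487/128,1949/512,3899/1024 | 975/256,61/16,31/8,4 } = 7799/2048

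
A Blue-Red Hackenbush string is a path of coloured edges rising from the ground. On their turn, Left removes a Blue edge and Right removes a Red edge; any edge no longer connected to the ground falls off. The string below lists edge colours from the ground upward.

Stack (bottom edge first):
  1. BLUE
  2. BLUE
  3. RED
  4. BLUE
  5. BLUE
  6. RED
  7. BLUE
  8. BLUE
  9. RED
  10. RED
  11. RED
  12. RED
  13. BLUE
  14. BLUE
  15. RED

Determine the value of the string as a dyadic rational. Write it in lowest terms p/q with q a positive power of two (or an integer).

15117/8192

step 1: add BLUE to get B; options L={ 0 } R={  } => 1
step 2: add BLUE to get BB; options L={ 0, 1 } R={  } => 2
step 3: add RED to get BBR; options L={ 0, 1 } R={ 2 } => 3/2
step 4: add BLUE to get BBRB; options L={ 0, 1, 3/2 } R={ 2 } => 7/4
step 5: add BLUE to get BBRBB; options L={ 0, 1, 3/2, 7/4 } R={ 2 } => 15/8
step 6: add RED to get BBRBBR; options L={ 0, 1, 3/2, 7/4 } R={ 15/8, 2 } => 29/16
step 7: add BLUE to get BBRBBRB; options L={ 0, 1, 3/2, 7/4, 29/16 } R={ 15/8, 2 } => 59/32
step 8: add BLUE to get BBRBBRBB; options L={ 0, 1, 3/2, 7/4, 29/16, 59/32 } R={ 15/8, 2 } => 119/64
step 9: add RED to get BBRBBRBBR; options L={ 0, 1, 3/2, 7/4, 29/16, 59/32 } R={ 119/64, 15/8, 2 } => 237/128
step 10: add RED to get BBRBBRBBRR; options L={ 0, 1, 3/2, 7/4, 29/16, 59/32 } R={ 237/128, 119/64, 15/8, 2 } => 473/256
step 11: add RED to get BBRBBRBBRRR; options L={ 0, 1, 3/2, 7/4, 29/16, 59/32 } R={ 473/256, 237/128, 119/64, 15/8, 2 } => 945/512
step 12: add RED to get BBRBBRBBRRRR; options L={ 0, 1, 3/2, 7/4, 29/16, 59/32 } R={ 945/512, 473/256, 237/128, 119/64, 15/8, 2 } => 1889/1024
step 13: add BLUE to get BBRBBRBBRRRRB; options L={ 0, 1, 3/2, 7/4, 29/16, 59/32, 1889/1024 } R={ 945/512, 473/256, 237/128, 119/64, 15/8, 2 } => 3779/2048
step 14: add BLUE to get BBRBBRBBRRRRBB; options L={ 0, 1, 3/2, 7/4, 29/16, 59/32, 1889/1024, 3779/2048 } R={ 945/512, 473/256, 237/128, 119/64, 15/8, 2 } => 7559/4096
step 15: add RED to get BBRBBRBBRRRRBBR; options L={ 0, 1, 3/2, 7/4, 29/16, 59/32, 1889/1024, 3779/2048 } R={ 7559/4096, 945/512, 473/256, 237/128, 119/64, 15/8, 2 } => 15117/8192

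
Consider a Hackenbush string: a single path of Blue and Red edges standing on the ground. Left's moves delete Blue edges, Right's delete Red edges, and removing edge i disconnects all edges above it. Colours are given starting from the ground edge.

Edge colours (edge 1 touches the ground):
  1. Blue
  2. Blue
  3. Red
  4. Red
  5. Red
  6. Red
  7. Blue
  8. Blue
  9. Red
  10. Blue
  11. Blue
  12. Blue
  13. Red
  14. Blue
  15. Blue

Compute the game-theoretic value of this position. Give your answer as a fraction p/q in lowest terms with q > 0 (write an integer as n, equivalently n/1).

Prefix values for Blue Blue Red Red Red Red Blue Blue Red Blue Blue Blue Red Blue Blue via {L|R} + simplicity:
edge 1 of 15 (Blue): { 0 | ∅ } → 1
edge 2 of 15 (Blue): { 0 1 | ∅ } → 2
edge 3 of 15 (Red): { 0 1 | 2 } → 3/2
edge 4 of 15 (Red): { 0 1 | 3/2 2 } → 5/4
edge 5 of 15 (Red): { 0 1 | 5/4 3/2 2 } → 9/8
edge 6 of 15 (Red): { 0 1 | 9/8 5/4 3/2 2 } → 17/16
edge 7 of 15 (Blue): { 0 1 17/16 | 9/8 5/4 3/2 2 } → 35/32
edge 8 of 15 (Blue): { 0 1 17/16 35/32 | 9/8 5/4 3/2 2 } → 71/64
edge 9 of 15 (Red): { 0 1 17/16 35/32 | 71/64 9/8 5/4 3/2 2 } → 141/128
edge 10 of 15 (Blue): { 0 1 17/16 35/32 141/128 | 71/64 9/8 5/4 3/2 2 } → 283/256
edge 11 of 15 (Blue): { 0 1 17/16 35/32 141/128 283/256 | 71/64 9/8 5/4 3/2 2 } → 567/512
edge 12 of 15 (Blue): { 0 1 17/16 35/32 141/128 283/256 567/512 | 71/64 9/8 5/4 3/2 2 } → 1135/1024
edge 13 of 15 (Red): { 0 1 17/16 35/32 141/128 283/256 567/512 | 1135/1024 71/64 9/8 5/4 3/2 2 } → 2269/2048
edge 14 of 15 (Blue): { 0 1 17/16 35/32 141/128 283/256 567/512 2269/2048 | 1135/1024 71/64 9/8 5/4 3/2 2 } → 4539/4096
edge 15 of 15 (Blue): { 0 1 17/16 35/32 141/128 283/256 567/512 2269/2048 4539/4096 | 1135/1024 71/64 9/8 5/4 3/2 2 } → 9079/8192

9079/8192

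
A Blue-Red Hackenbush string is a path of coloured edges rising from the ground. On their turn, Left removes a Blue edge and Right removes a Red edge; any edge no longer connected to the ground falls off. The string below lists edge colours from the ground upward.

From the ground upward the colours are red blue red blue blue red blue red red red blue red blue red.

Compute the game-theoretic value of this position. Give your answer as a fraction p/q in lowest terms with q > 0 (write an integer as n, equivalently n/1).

Build v(s[:k]) for k = 1..14, string s = red blue red blue blue red blue red red red blue red blue red.
r: Left { — }, Right { 0 } => simplest -1
rb: Left { -1 }, Right { 0 } => simplest -1/2
rbr: Left { -1 }, Right { -1/2,0 } => simplest -3/4
rbrb: Left { -1,-3/4 }, Right { -1/2,0 } => simplest -5/8
rbrbb: Left { -1,-3/4,-5/8 }, Right { -1/2,0 } => simplest -9/16
rbrbbr: Left { -1,-3/4,-5/8 }, Right { -9/16,-1/2,0 } => simplest -19/32
rbrbbrb: Left { -1,-3/4,-5/8,-19/32 }, Right { -9/16,-1/2,0 } => simplest -37/64
rbrbbrbr: Left { -1,-3/4,-5/8,-19/32 }, Right { -37/64,-9/16,-1/2,0 } => simplest -75/128
rbrbbrbrr: Left { -1,-3/4,-5/8,-19/32 }, Right { -75/128,-37/64,-9/16,-1/2,0 } => simplest -151/256
rbrbbrbrrr: Left { -1,-3/4,-5/8,-19/32 }, Right { -151/256,-75/128,-37/64,-9/16,-1/2,0 } => simplest -303/512
rbrbbrbrrrb: Left { -1,-3/4,-5/8,-19/32,-303/512 }, Right { -151/256,-75/128,-37/64,-9/16,-1/2,0 } => simplest -605/1024
rbrbbrbrrrbr: Left { -1,-3/4,-5/8,-19/32,-303/512 }, Right { -605/1024,-151/256,-75/128,-37/64,-9/16,-1/2,0 } => simplest -1211/2048
rbrbbrbrrrbrb: Left { -1,-3/4,-5/8,-19/32,-303/512,-1211/2048 }, Right { -605/1024,-151/256,-75/128,-37/64,-9/16,-1/2,0 } => simplest -2421/4096
rbrbbrbrrrbrbr: Left { -1,-3/4,-5/8,-19/32,-303/512,-1211/2048 }, Right { -2421/4096,-605/1024,-151/256,-75/128,-37/64,-9/16,-1/2,0 } => simplest -4843/8192

-4843/8192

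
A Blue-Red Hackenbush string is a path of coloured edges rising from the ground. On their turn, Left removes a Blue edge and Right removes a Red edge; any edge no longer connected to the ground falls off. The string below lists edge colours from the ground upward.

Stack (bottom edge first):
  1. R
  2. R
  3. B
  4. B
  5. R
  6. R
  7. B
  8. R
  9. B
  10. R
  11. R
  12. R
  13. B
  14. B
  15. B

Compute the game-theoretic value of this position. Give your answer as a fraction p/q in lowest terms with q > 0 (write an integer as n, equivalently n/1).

-11633/8192

Recurse on prefixes of the 15-edge string R R B B R R B R B R R R B B B:
R: Left { · }, Right { 0 } so simplest -1
RR: Left { · }, Right { -1; 0 } so simplest -2
RRB: Left { -2 }, Right { -1; 0 } so simplest -3/2
RRBB: Left { -2; -3/2 }, Right { -1; 0 } so simplest -5/4
RRBBR: Left { -2; -3/2 }, Right { -5/4; -1; 0 } so simplest -11/8
RRBBRR: Left { -2; -3/2 }, Right { -11/8; -5/4; -1; 0 } so simplest -23/16
RRBBRRB: Left { -2; -3/2; -23/16 }, Right { -11/8; -5/4; -1; 0 } so simplest -45/32
RRBBRRBR: Left { -2; -3/2; -23/16 }, Right { -45/32; -11/8; -5/4; -1; 0 } so simplest -91/64
RRBBRRBRB: Left { -2; -3/2; -23/16; -91/64 }, Right { -45/32; -11/8; -5/4; -1; 0 } so simplest -181/128
RRBBRRBRBR: Left { -2; -3/2; -23/16; -91/64 }, Right { -181/128; -45/32; -11/8; -5/4; -1; 0 } so simplest -363/256
RRBBRRBRBRR: Left { -2; -3/2; -23/16; -91/64 }, Right { -363/256; -181/128; -45/32; -11/8; -5/4; -1; 0 } so simplest -727/512
RRBBRRBRBRRR: Left { -2; -3/2; -23/16; -91/64 }, Right { -727/512; -363/256; -181/128; -45/32; -11/8; -5/4; -1; 0 } so simplest -1455/1024
RRBBRRBRBRRRB: Left { -2; -3/2; -23/16; -91/64; -1455/1024 }, Right { -727/512; -363/256; -181/128; -45/32; -11/8; -5/4; -1; 0 } so simplest -2909/2048
RRBBRRBRBRRRBB: Left { -2; -3/2; -23/16; -91/64; -1455/1024; -2909/2048 }, Right { -727/512; -363/256; -181/128; -45/32; -11/8; -5/4; -1; 0 } so simplest -5817/4096
RRBBRRBRBRRRBBB: Left { -2; -3/2; -23/16; -91/64; -1455/1024; -2909/2048; -5817/4096 }, Right { -727/512; -363/256; -181/128; -45/32; -11/8; -5/4; -1; 0 } so simplest -11633/8192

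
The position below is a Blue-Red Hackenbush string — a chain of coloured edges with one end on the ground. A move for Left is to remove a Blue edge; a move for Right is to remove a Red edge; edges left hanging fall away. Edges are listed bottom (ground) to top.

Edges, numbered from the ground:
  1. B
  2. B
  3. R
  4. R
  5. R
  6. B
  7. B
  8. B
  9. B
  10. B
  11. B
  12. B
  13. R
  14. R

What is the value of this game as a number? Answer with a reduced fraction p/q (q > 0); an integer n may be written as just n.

Build G(s[:k]) for k = 1..14, string s = B B R R R B B B B B B B R R.
G(B) = { 0 | ∅ } = 1
G(BB) = { 0; 1 | ∅ } = 2
G(BBR) = { 0; 1 | 2 } = 3/2
G(BBRR) = { 0; 1 | 3/2; 2 } = 5/4
G(BBRRR) = { 0; 1 | 5/4; 3/2; 2 } = 9/8
G(BBRRRB) = { 0; 1; 9/8 | 5/4; 3/2; 2 } = 19/16
G(BBRRRBB) = { 0; 1; 9/8; 19/16 | 5/4; 3/2; 2 } = 39/32
G(BBRRRBBB) = { 0; 1; 9/8; 19/16; 39/32 | 5/4; 3/2; 2 } = 79/64
G(BBRRRBBBB) = { 0; 1; 9/8; 19/16; 39/32; 79/64 | 5/4; 3/2; 2 } = 159/128
G(BBRRRBBBBB) = { 0; 1; 9/8; 19/16; 39/32; 79/64; 159/128 | 5/4; 3/2; 2 } = 319/256
G(BBRRRBBBBBB) = { 0; 1; 9/8; 19/16; 39/32; 79/64; 159/128; 319/256 | 5/4; 3/2; 2 } = 639/512
G(BBRRRBBBBBBB) = { 0; 1; 9/8; 19/16; 39/32; 79/64; 159/128; 319/256; 639/512 | 5/4; 3/2; 2 } = 1279/1024
G(BBRRRBBBBBBBR) = { 0; 1; 9/8; 19/16; 39/32; 79/64; 159/128; 319/256; 639/512 | 1279/1024; 5/4; 3/2; 2 } = 2557/2048
G(BBRRRBBBBBBBRR) = { 0; 1; 9/8; 19/16; 39/32; 79/64; 159/128; 319/256; 639/512 | 2557/2048; 1279/1024; 5/4; 3/2; 2 } = 5113/4096

5113/4096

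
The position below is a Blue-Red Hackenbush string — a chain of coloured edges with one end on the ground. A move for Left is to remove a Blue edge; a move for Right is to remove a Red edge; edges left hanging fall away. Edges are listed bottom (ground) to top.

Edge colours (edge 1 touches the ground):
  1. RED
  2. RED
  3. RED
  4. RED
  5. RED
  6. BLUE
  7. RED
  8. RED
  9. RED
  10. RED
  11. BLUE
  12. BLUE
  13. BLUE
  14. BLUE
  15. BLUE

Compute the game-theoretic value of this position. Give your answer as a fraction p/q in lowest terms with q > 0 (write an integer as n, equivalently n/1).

-5057/1024

val(R) = { ∅ | 0 } gives -1
val(RR) = { ∅ | -1; 0 } gives -2
val(RRR) = { ∅ | -2; -1; 0 } gives -3
val(RRRR) = { ∅ | -3; -2; -1; 0 } gives -4
val(RRRRR) = { ∅ | -4; -3; -2; -1; 0 } gives -5
val(RRRRRB) = { -5 | -4; -3; -2; -1; 0 } gives -9/2
val(RRRRRBR) = { -5 | -9/2; -4; -3; -2; -1; 0 } gives -19/4
val(RRRRRBRR) = { -5 | -19/4; -9/2; -4; -3; -2; -1; 0 } gives -39/8
val(RRRRRBRRR) = { -5 | -39/8; -19/4; -9/2; -4; -3; -2; -1; 0 } gives -79/16
val(RRRRRBRRRR) = { -5 | -79/16; -39/8; -19/4; -9/2; -4; -3; -2; -1; 0 } gives -159/32
val(RRRRRBRRRRB) = { -5; -159/32 | -79/16; -39/8; -19/4; -9/2; -4; -3; -2; -1; 0 } gives -317/64
val(RRRRRBRRRRBB) = { -5; -159/32; -317/64 | -79/16; -39/8; -19/4; -9/2; -4; -3; -2; -1; 0 } gives -633/128
val(RRRRRBRRRRBBB) = { -5; -159/32; -317/64; -633/128 | -79/16; -39/8; -19/4; -9/2; -4; -3; -2; -1; 0 } gives -1265/256
val(RRRRRBRRRRBBBB) = { -5; -159/32; -317/64; -633/128; -1265/256 | -79/16; -39/8; -19/4; -9/2; -4; -3; -2; -1; 0 } gives -2529/512
val(RRRRRBRRRRBBBBB) = { -5; -159/32; -317/64; -633/128; -1265/256; -2529/512 | -79/16; -39/8; -19/4; -9/2; -4; -3; -2; -1; 0 } gives -5057/1024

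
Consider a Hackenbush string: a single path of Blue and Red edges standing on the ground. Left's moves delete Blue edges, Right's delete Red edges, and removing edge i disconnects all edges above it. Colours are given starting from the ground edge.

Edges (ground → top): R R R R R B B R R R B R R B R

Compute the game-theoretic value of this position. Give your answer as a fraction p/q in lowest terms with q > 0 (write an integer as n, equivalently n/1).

Prefix values for R R R R R B B R R R B R R B R via {L|R} + simplicity:
value_1 [R]  L=[∅]  R=[0]  so -1
value_2 [RR]  L=[∅]  R=[-1,0]  so -2
value_3 [RRR]  L=[∅]  R=[-2,-1,0]  so -3
value_4 [RRRR]  L=[∅]  R=[-3,-2,-1,0]  so -4
value_5 [RRRRR]  L=[∅]  R=[-4,-3,-2,-1,0]  so -5
value_6 [RRRRRB]  L=[-5]  R=[-4,-3,-2,-1,0]  so -9/2
value_7 [RRRRRBB]  L=[-5,-9/2]  R=[-4,-3,-2,-1,0]  so -17/4
value_8 [RRRRRBBR]  L=[-5,-9/2]  R=[-17/4,-4,-3,-2,-1,0]  so -35/8
value_9 [RRRRRBBRR]  L=[-5,-9/2]  R=[-35/8,-17/4,-4,-3,-2,-1,0]  so -71/16
value_10 [RRRRRBBRRR]  L=[-5,-9/2]  R=[-71/16,-35/8,-17/4,-4,-3,-2,-1,0]  so -143/32
value_11 [RRRRRBBRRRB]  L=[-5,-9/2,-143/32]  R=[-71/16,-35/8,-17/4,-4,-3,-2,-1,0]  so -285/64
value_12 [RRRRRBBRRRBR]  L=[-5,-9/2,-143/32]  R=[-285/64,-71/16,-35/8,-17/4,-4,-3,-2,-1,0]  so -571/128
value_13 [RRRRRBBRRRBRR]  L=[-5,-9/2,-143/32]  R=[-571/128,-285/64,-71/16,-35/8,-17/4,-4,-3,-2,-1,0]  so -1143/256
value_14 [RRRRRBBRRRBRRB]  L=[-5,-9/2,-143/32,-1143/256]  R=[-571/128,-285/64,-71/16,-35/8,-17/4,-4,-3,-2,-1,0]  so -2285/512
value_15 [RRRRRBBRRRBRRBR]  L=[-5,-9/2,-143/32,-1143/256]  R=[-2285/512,-571/128,-285/64,-71/16,-35/8,-17/4,-4,-3,-2,-1,0]  so -4571/1024

-4571/1024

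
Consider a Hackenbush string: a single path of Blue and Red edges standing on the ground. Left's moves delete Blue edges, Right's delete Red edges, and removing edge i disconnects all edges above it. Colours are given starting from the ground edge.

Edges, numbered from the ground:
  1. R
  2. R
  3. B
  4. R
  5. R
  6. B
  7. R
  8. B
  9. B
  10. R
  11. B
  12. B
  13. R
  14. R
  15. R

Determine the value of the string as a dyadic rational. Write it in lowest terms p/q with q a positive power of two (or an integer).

Prefix values for R R B R R B R B B R B B R R R via {L|R} + simplicity:
step 1: add R to get R; options L={ none } R={ 0 } — -1
step 2: add R to get RR; options L={ none } R={ -1, 0 } — -2
step 3: add B to get RRB; options L={ -2 } R={ -1, 0 } — -3/2
step 4: add R to get RRBR; options L={ -2 } R={ -3/2, -1, 0 } — -7/4
step 5: add R to get RRBRR; options L={ -2 } R={ -7/4, -3/2, -1, 0 } — -15/8
step 6: add B to get RRBRRB; options L={ -2, -15/8 } R={ -7/4, -3/2, -1, 0 } — -29/16
step 7: add R to get RRBRRBR; options L={ -2, -15/8 } R={ -29/16, -7/4, -3/2, -1, 0 } — -59/32
step 8: add B to get RRBRRBRB; options L={ -2, -15/8, -59/32 } R={ -29/16, -7/4, -3/2, -1, 0 } — -117/64
step 9: add B to get RRBRRBRBB; options L={ -2, -15/8, -59/32, -117/64 } R={ -29/16, -7/4, -3/2, -1, 0 } — -233/128
step 10: add R to get RRBRRBRBBR; options L={ -2, -15/8, -59/32, -117/64 } R={ -233/128, -29/16, -7/4, -3/2, -1, 0 } — -467/256
step 11: add B to get RRBRRBRBBRB; options L={ -2, -15/8, -59/32, -117/64, -467/256 } R={ -233/128, -29/16, -7/4, -3/2, -1, 0 } — -933/512
step 12: add B to get RRBRRBRBBRBB; options L={ -2, -15/8, -59/32, -117/64, -467/256, -933/512 } R={ -233/128, -29/16, -7/4, -3/2, -1, 0 } — -1865/1024
step 13: add R to get RRBRRBRBBRBBR; options L={ -2, -15/8, -59/32, -117/64, -467/256, -933/512 } R={ -1865/1024, -233/128, -29/16, -7/4, -3/2, -1, 0 } — -3731/2048
step 14: add R to get RRBRRBRBBRBBRR; options L={ -2, -15/8, -59/32, -117/64, -467/256, -933/512 } R={ -3731/2048, -1865/1024, -233/128, -29/16, -7/4, -3/2, -1, 0 } — -7463/4096
step 15: add R to get RRBRRBRBBRBBRRR; options L={ -2, -15/8, -59/32, -117/64, -467/256, -933/512 } R={ -7463/4096, -3731/2048, -1865/1024, -233/128, -29/16, -7/4, -3/2, -1, 0 } — -14927/8192

-14927/8192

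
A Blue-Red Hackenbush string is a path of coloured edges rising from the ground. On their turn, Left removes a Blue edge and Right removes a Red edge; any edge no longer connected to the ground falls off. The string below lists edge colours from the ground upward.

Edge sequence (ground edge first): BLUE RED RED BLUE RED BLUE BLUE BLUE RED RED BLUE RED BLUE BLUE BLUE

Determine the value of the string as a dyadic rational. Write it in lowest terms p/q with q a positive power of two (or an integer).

5935/16384

Recurse on prefixes of the 15-edge string BLUE RED RED BLUE RED BLUE BLUE BLUE RED RED BLUE RED BLUE BLUE BLUE:
1 of 15 · B · max L 0 · min R +∞ gives 1
2 of 15 · BR · max L 0 · min R 1 gives 1/2
3 of 15 · BRR · max L 0 · min R 1/2 gives 1/4
4 of 15 · BRRB · max L 1/4 · min R 1/2 gives 3/8
5 of 15 · BRRBR · max L 1/4 · min R 3/8 gives 5/16
6 of 15 · BRRBRB · max L 5/16 · min R 3/8 gives 11/32
7 of 15 · BRRBRBB · max L 11/32 · min R 3/8 gives 23/64
8 of 15 · BRRBRBBB · max L 23/64 · min R 3/8 gives 47/128
9 of 15 · BRRBRBBBR · max L 23/64 · min R 47/128 gives 93/256
10 of 15 · BRRBRBBBRR · max L 23/64 · min R 93/256 gives 185/512
11 of 15 · BRRBRBBBRRB · max L 185/512 · min R 93/256 gives 371/1024
12 of 15 · BRRBRBBBRRBR · max L 185/512 · min R 371/1024 gives 741/2048
13 of 15 · BRRBRBBBRRBRB · max L 741/2048 · min R 371/1024 gives 1483/4096
14 of 15 · BRRBRBBBRRBRBB · max L 1483/4096 · min R 371/1024 gives 2967/8192
15 of 15 · BRRBRBBBRRBRBBB · max L 2967/8192 · min R 371/1024 gives 5935/16384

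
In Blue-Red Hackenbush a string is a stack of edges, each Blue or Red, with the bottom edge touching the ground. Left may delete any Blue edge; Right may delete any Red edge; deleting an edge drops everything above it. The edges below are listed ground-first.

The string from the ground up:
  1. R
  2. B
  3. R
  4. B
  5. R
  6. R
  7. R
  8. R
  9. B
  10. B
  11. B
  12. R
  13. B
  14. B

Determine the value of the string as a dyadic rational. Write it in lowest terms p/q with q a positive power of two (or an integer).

R: Left { ∅ }, Right { 0 } -> simplest -1
RB: Left { -1 }, Right { 0 } -> simplest -1/2
RBR: Left { -1 }, Right { -1/2 0 } -> simplest -3/4
RBRB: Left { -1 -3/4 }, Right { -1/2 0 } -> simplest -5/8
RBRBR: Left { -1 -3/4 }, Right { -5/8 -1/2 0 } -> simplest -11/16
RBRBRR: Left { -1 -3/4 }, Right { -11/16 -5/8 -1/2 0 } -> simplest -23/32
RBRBRRR: Left { -1 -3/4 }, Right { -23/32 -11/16 -5/8 -1/2 0 } -> simplest -47/64
RBRBRRRR: Left { -1 -3/4 }, Right { -47/64 -23/32 -11/16 -5/8 -1/2 0 } -> simplest -95/128
RBRBRRRRB: Left { -1 -3/4 -95/128 }, Right { -47/64 -23/32 -11/16 -5/8 -1/2 0 } -> simplest -189/256
RBRBRRRRBB: Left { -1 -3/4 -95/128 -189/256 }, Right { -47/64 -23/32 -11/16 -5/8 -1/2 0 } -> simplest -377/512
RBRBRRRRBBB: Left { -1 -3/4 -95/128 -189/256 -377/512 }, Right { -47/64 -23/32 -11/16 -5/8 -1/2 0 } -> simplest -753/1024
RBRBRRRRBBBR: Left { -1 -3/4 -95/128 -189/256 -377/512 }, Right { -753/1024 -47/64 -23/32 -11/16 -5/8 -1/2 0 } -> simplest -1507/2048
RBRBRRRRBBBRB: Left { -1 -3/4 -95/128 -189/256 -377/512 -1507/2048 }, Right { -753/1024 -47/64 -23/32 -11/16 -5/8 -1/2 0 } -> simplest -3013/4096
RBRBRRRRBBBRBB: Left { -1 -3/4 -95/128 -189/256 -377/512 -1507/2048 -3013/4096 }, Right { -753/1024 -47/64 -23/32 -11/16 -5/8 -1/2 0 } -> simplest -6025/8192

-6025/8192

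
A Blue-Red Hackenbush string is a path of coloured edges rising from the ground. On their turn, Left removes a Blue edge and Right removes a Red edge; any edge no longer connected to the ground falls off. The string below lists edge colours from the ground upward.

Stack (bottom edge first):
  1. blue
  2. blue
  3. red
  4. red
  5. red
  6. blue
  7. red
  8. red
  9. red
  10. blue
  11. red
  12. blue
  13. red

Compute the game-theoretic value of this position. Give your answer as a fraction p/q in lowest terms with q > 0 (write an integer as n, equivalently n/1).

2325/2048

Recurse on prefixes of the 13-edge string blue blue red red red blue red red red blue red blue red:
g(b) = { 0 | none } => 1
g(bb) = { 0 1 | none } => 2
g(bbr) = { 0 1 | 2 } => 3/2
g(bbrr) = { 0 1 | 3/2 2 } => 5/4
g(bbrrr) = { 0 1 | 5/4 3/2 2 } => 9/8
g(bbrrrb) = { 0 1 9/8 | 5/4 3/2 2 } => 19/16
g(bbrrrbr) = { 0 1 9/8 | 19/16 5/4 3/2 2 } => 37/32
g(bbrrrbrr) = { 0 1 9/8 | 37/32 19/16 5/4 3/2 2 } => 73/64
g(bbrrrbrrr) = { 0 1 9/8 | 73/64 37/32 19/16 5/4 3/2 2 } => 145/128
g(bbrrrbrrrb) = { 0 1 9/8 145/128 | 73/64 37/32 19/16 5/4 3/2 2 } => 291/256
g(bbrrrbrrrbr) = { 0 1 9/8 145/128 | 291/256 73/64 37/32 19/16 5/4 3/2 2 } => 581/512
g(bbrrrbrrrbrb) = { 0 1 9/8 145/128 581/512 | 291/256 73/64 37/32 19/16 5/4 3/2 2 } => 1163/1024
g(bbrrrbrrrbrbr) = { 0 1 9/8 145/128 581/512 | 1163/1024 291/256 73/64 37/32 19/16 5/4 3/2 2 } => 2325/2048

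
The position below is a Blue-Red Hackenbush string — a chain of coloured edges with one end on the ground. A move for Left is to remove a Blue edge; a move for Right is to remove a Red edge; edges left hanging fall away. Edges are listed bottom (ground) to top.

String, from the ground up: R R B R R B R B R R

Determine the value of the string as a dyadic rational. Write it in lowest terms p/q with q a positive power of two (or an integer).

R: Left { none }, Right { 0 } = simplest -1
RR: Left { none }, Right { -1 0 } = simplest -2
RRB: Left { -2 }, Right { -1 0 } = simplest -3/2
RRBR: Left { -2 }, Right { -3/2 -1 0 } = simplest -7/4
RRBRR: Left { -2 }, Right { -7/4 -3/2 -1 0 } = simplest -15/8
RRBRRB: Left { -2 -15/8 }, Right { -7/4 -3/2 -1 0 } = simplest -29/16
RRBRRBR: Left { -2 -15/8 }, Right { -29/16 -7/4 -3/2 -1 0 } = simplest -59/32
RRBRRBRB: Left { -2 -15/8 -59/32 }, Right { -29/16 -7/4 -3/2 -1 0 } = simplest -117/64
RRBRRBRBR: Left { -2 -15/8 -59/32 }, Right { -117/64 -29/16 -7/4 -3/2 -1 0 } = simplest -235/128
RRBRRBRBRR: Left { -2 -15/8 -59/32 }, Right { -235/128 -117/64 -29/16 -7/4 -3/2 -1 0 } = simplest -471/256

-471/256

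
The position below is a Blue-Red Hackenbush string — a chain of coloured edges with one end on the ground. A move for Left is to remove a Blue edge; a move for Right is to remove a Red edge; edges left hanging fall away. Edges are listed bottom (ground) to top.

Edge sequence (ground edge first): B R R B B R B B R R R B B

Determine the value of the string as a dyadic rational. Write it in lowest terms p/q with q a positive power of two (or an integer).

B: Left { 0 }, Right { ∅ } → simplest 1
BR: Left { 0 }, Right { 1 } → simplest 1/2
BRR: Left { 0 }, Right { 1/2,1 } → simplest 1/4
BRRB: Left { 0,1/4 }, Right { 1/2,1 } → simplest 3/8
BRRBB: Left { 0,1/4,3/8 }, Right { 1/2,1 } → simplest 7/16
BRRBBR: Left { 0,1/4,3/8 }, Right { 7/16,1/2,1 } → simplest 13/32
BRRBBRB: Left { 0,1/4,3/8,13/32 }, Right { 7/16,1/2,1 } → simplest 27/64
BRRBBRBB: Left { 0,1/4,3/8,13/32,27/64 }, Right { 7/16,1/2,1 } → simplest 55/128
BRRBBRBBR: Left { 0,1/4,3/8,13/32,27/64 }, Right { 55/128,7/16,1/2,1 } → simplest 109/256
BRRBBRBBRR: Left { 0,1/4,3/8,13/32,27/64 }, Right { 109/256,55/128,7/16,1/2,1 } → simplest 217/512
BRRBBRBBRRR: Left { 0,1/4,3/8,13/32,27/64 }, Right { 217/512,109/256,55/128,7/16,1/2,1 } → simplest 433/1024
BRRBBRBBRRRB: Left { 0,1/4,3/8,13/32,27/64,433/1024 }, Right { 217/512,109/256,55/128,7/16,1/2,1 } → simplest 867/2048
BRRBBRBBRRRBB: Left { 0,1/4,3/8,13/32,27/64,433/1024,867/2048 }, Right { 217/512,109/256,55/128,7/16,1/2,1 } → simplest 1735/4096

1735/4096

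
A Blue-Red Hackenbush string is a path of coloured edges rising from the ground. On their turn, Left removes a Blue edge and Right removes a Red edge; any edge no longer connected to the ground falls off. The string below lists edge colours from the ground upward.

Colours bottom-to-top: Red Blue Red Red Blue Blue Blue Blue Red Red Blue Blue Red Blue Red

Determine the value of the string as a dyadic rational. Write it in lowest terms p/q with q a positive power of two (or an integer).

-12491/16384

edge 1 of 15 (Red): { none | 0 } ⇒ -1
edge 2 of 15 (Blue): { -1 | 0 } ⇒ -1/2
edge 3 of 15 (Red): { -1 | -1/2, 0 } ⇒ -3/4
edge 4 of 15 (Red): { -1 | -3/4, -1/2, 0 } ⇒ -7/8
edge 5 of 15 (Blue): { -1, -7/8 | -3/4, -1/2, 0 } ⇒ -13/16
edge 6 of 15 (Blue): { -1, -7/8, -13/16 | -3/4, -1/2, 0 } ⇒ -25/32
edge 7 of 15 (Blue): { -1, -7/8, -13/16, -25/32 | -3/4, -1/2, 0 } ⇒ -49/64
edge 8 of 15 (Blue): { -1, -7/8, -13/16, -25/32, -49/64 | -3/4, -1/2, 0 } ⇒ -97/128
edge 9 of 15 (Red): { -1, -7/8, -13/16, -25/32, -49/64 | -97/128, -3/4, -1/2, 0 } ⇒ -195/256
edge 10 of 15 (Red): { -1, -7/8, -13/16, -25/32, -49/64 | -195/256, -97/128, -3/4, -1/2, 0 } ⇒ -391/512
edge 11 of 15 (Blue): { -1, -7/8, -13/16, -25/32, -49/64, -391/512 | -195/256, -97/128, -3/4, -1/2, 0 } ⇒ -781/1024
edge 12 of 15 (Blue): { -1, -7/8, -13/16, -25/32, -49/64, -391/512, -781/1024 | -195/256, -97/128, -3/4, -1/2, 0 } ⇒ -1561/2048
edge 13 of 15 (Red): { -1, -7/8, -13/16, -25/32, -49/64, -391/512, -781/1024 | -1561/2048, -195/256, -97/128, -3/4, -1/2, 0 } ⇒ -3123/4096
edge 14 of 15 (Blue): { -1, -7/8, -13/16, -25/32, -49/64, -391/512, -781/1024, -3123/4096 | -1561/2048, -195/256, -97/128, -3/4, -1/2, 0 } ⇒ -6245/8192
edge 15 of 15 (Red): { -1, -7/8, -13/16, -25/32, -49/64, -391/512, -781/1024, -3123/4096 | -6245/8192, -1561/2048, -195/256, -97/128, -3/4, -1/2, 0 } ⇒ -12491/16384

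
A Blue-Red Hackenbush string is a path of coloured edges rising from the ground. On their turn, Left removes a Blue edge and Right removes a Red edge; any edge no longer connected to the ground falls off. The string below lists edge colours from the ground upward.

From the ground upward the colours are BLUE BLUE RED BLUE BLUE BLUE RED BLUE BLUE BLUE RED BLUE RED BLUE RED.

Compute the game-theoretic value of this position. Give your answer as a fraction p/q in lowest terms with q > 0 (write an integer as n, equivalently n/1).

Build G(s[:k]) for k = 1..15, string s = BLUE BLUE RED BLUE BLUE BLUE RED BLUE BLUE BLUE RED BLUE RED BLUE RED.
B: Left { 0 }, Right { (no moves) } => simplest 1
BB: Left { 0; 1 }, Right { (no moves) } => simplest 2
BBR: Left { 0; 1 }, Right { 2 } => simplest 3/2
BBRB: Left { 0; 1; 3/2 }, Right { 2 } => simplest 7/4
BBRBB: Left { 0; 1; 3/2; 7/4 }, Right { 2 } => simplest 15/8
BBRBBB: Left { 0; 1; 3/2; 7/4; 15/8 }, Right { 2 } => simplest 31/16
BBRBBBR: Left { 0; 1; 3/2; 7/4; 15/8 }, Right { 31/16; 2 } => simplest 61/32
BBRBBBRB: Left { 0; 1; 3/2; 7/4; 15/8; 61/32 }, Right { 31/16; 2 } => simplest 123/64
BBRBBBRBB: Left { 0; 1; 3/2; 7/4; 15/8; 61/32; 123/64 }, Right { 31/16; 2 } => simplest 247/128
BBRBBBRBBB: Left { 0; 1; 3/2; 7/4; 15/8; 61/32; 123/64; 247/128 }, Right { 31/16; 2 } => simplest 495/256
BBRBBBRBBBR: Left { 0; 1; 3/2; 7/4; 15/8; 61/32; 123/64; 247/128 }, Right { 495/256; 31/16; 2 } => simplest 989/512
BBRBBBRBBBRB: Left { 0; 1; 3/2; 7/4; 15/8; 61/32; 123/64; 247/128; 989/512 }, Right { 495/256; 31/16; 2 } => simplest 1979/1024
BBRBBBRBBBRBR: Left { 0; 1; 3/2; 7/4; 15/8; 61/32; 123/64; 247/128; 989/512 }, Right { 1979/1024; 495/256; 31/16; 2 } => simplest 3957/2048
BBRBBBRBBBRBRB: Left { 0; 1; 3/2; 7/4; 15/8; 61/32; 123/64; 247/128; 989/512; 3957/2048 }, Right { 1979/1024; 495/256; 31/16; 2 } => simplest 7915/4096
BBRBBBRBBBRBRBR: Left { 0; 1; 3/2; 7/4; 15/8; 61/32; 123/64; 247/128; 989/512; 3957/2048 }, Right { 7915/4096; 1979/1024; 495/256; 31/16; 2 } => simplest 15829/8192

15829/8192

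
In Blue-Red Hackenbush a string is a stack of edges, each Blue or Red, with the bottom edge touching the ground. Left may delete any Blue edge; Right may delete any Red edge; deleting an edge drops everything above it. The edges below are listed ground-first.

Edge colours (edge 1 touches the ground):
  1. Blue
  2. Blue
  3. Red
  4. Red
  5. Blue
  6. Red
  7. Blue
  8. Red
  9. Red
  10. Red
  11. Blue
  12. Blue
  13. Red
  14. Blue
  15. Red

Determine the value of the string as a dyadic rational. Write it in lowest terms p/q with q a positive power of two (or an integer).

B: Left { 0 }, Right { · } — simplest 1
BB: Left { 0 1 }, Right { · } — simplest 2
BBR: Left { 0 1 }, Right { 2 } — simplest 3/2
BBRR: Left { 0 1 }, Right { 3/2 2 } — simplest 5/4
BBRRB: Left { 0 1 5/4 }, Right { 3/2 2 } — simplest 11/8
BBRRBR: Left { 0 1 5/4 }, Right { 11/8 3/2 2 } — simplest 21/16
BBRRBRB: Left { 0 1 5/4 21/16 }, Right { 11/8 3/2 2 } — simplest 43/32
BBRRBRBR: Left { 0 1 5/4 21/16 }, Right { 43/32 11/8 3/2 2 } — simplest 85/64
BBRRBRBRR: Left { 0 1 5/4 21/16 }, Right { 85/64 43/32 11/8 3/2 2 } — simplest 169/128
BBRRBRBRRR: Left { 0 1 5/4 21/16 }, Right { 169/128 85/64 43/32 11/8 3/2 2 } — simplest 337/256
BBRRBRBRRRB: Left { 0 1 5/4 21/16 337/256 }, Right { 169/128 85/64 43/32 11/8 3/2 2 } — simplest 675/512
BBRRBRBRRRBB: Left { 0 1 5/4 21/16 337/256 675/512 }, Right { 169/128 85/64 43/32 11/8 3/2 2 } — simplest 1351/1024
BBRRBRBRRRBBR: Left { 0 1 5/4 21/16 337/256 675/512 }, Right { 1351/1024 169/128 85/64 43/32 11/8 3/2 2 } — simplest 2701/2048
BBRRBRBRRRBBRB: Left { 0 1 5/4 21/16 337/256 675/512 2701/2048 }, Right { 1351/1024 169/128 85/64 43/32 11/8 3/2 2 } — simplest 5403/4096
BBRRBRBRRRBBRBR: Left { 0 1 5/4 21/16 337/256 675/512 2701/2048 }, Right { 5403/4096 1351/1024 169/128 85/64 43/32 11/8 3/2 2 } — simplest 10805/8192

10805/8192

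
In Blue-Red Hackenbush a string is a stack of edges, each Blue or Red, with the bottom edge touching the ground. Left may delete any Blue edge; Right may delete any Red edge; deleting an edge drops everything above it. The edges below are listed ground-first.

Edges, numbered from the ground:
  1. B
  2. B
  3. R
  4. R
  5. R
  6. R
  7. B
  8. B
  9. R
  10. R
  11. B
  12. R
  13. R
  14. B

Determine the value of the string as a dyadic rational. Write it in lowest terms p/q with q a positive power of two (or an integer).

1 of 14 · B · max L 0 · min R +∞ — 1
2 of 14 · BB · max L 1 · min R +∞ — 2
3 of 14 · BBR · max L 1 · min R 2 — 3/2
4 of 14 · BBRR · max L 1 · min R 3/2 — 5/4
5 of 14 · BBRRR · max L 1 · min R 5/4 — 9/8
6 of 14 · BBRRRR · max L 1 · min R 9/8 — 17/16
7 of 14 · BBRRRRB · max L 17/16 · min R 9/8 — 35/32
8 of 14 · BBRRRRBB · max L 35/32 · min R 9/8 — 71/64
9 of 14 · BBRRRRBBR · max L 35/32 · min R 71/64 — 141/128
10 of 14 · BBRRRRBBRR · max L 35/32 · min R 141/128 — 281/256
11 of 14 · BBRRRRBBRRB · max L 281/256 · min R 141/128 — 563/512
12 of 14 · BBRRRRBBRRBR · max L 281/256 · min R 563/512 — 1125/1024
13 of 14 · BBRRRRBBRRBRR · max L 281/256 · min R 1125/1024 — 2249/2048
14 of 14 · BBRRRRBBRRBRRB · max L 2249/2048 · min R 1125/1024 — 4499/4096

4499/4096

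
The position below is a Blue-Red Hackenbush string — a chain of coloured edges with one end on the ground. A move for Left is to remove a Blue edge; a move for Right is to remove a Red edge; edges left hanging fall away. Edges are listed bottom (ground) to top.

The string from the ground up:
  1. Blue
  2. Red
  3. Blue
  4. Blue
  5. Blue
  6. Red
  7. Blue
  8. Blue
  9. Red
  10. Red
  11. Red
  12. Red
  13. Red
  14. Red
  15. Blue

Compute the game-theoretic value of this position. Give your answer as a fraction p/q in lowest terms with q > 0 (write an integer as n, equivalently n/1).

B: Left { 0 }, Right { none } ⇒ simplest 1
BR: Left { 0 }, Right { 1 } ⇒ simplest 1/2
BRB: Left { 0,1/2 }, Right { 1 } ⇒ simplest 3/4
BRBB: Left { 0,1/2,3/4 }, Right { 1 } ⇒ simplest 7/8
BRBBB: Left { 0,1/2,3/4,7/8 }, Right { 1 } ⇒ simplest 15/16
BRBBBR: Left { 0,1/2,3/4,7/8 }, Right { 15/16,1 } ⇒ simplest 29/32
BRBBBRB: Left { 0,1/2,3/4,7/8,29/32 }, Right { 15/16,1 } ⇒ simplest 59/64
BRBBBRBB: Left { 0,1/2,3/4,7/8,29/32,59/64 }, Right { 15/16,1 } ⇒ simplest 119/128
BRBBBRBBR: Left { 0,1/2,3/4,7/8,29/32,59/64 }, Right { 119/128,15/16,1 } ⇒ simplest 237/256
BRBBBRBBRR: Left { 0,1/2,3/4,7/8,29/32,59/64 }, Right { 237/256,119/128,15/16,1 } ⇒ simplest 473/512
BRBBBRBBRRR: Left { 0,1/2,3/4,7/8,29/32,59/64 }, Right { 473/512,237/256,119/128,15/16,1 } ⇒ simplest 945/1024
BRBBBRBBRRRR: Left { 0,1/2,3/4,7/8,29/32,59/64 }, Right { 945/1024,473/512,237/256,119/128,15/16,1 } ⇒ simplest 1889/2048
BRBBBRBBRRRRR: Left { 0,1/2,3/4,7/8,29/32,59/64 }, Right { 1889/2048,945/1024,473/512,237/256,119/128,15/16,1 } ⇒ simplest 3777/4096
BRBBBRBBRRRRRR: Left { 0,1/2,3/4,7/8,29/32,59/64 }, Right { 3777/4096,1889/2048,945/1024,473/512,237/256,119/128,15/16,1 } ⇒ simplest 7553/8192
BRBBBRBBRRRRRRB: Left { 0,1/2,3/4,7/8,29/32,59/64,7553/8192 }, Right { 3777/4096,1889/2048,945/1024,473/512,237/256,119/128,15/16,1 } ⇒ simplest 15107/16384

15107/16384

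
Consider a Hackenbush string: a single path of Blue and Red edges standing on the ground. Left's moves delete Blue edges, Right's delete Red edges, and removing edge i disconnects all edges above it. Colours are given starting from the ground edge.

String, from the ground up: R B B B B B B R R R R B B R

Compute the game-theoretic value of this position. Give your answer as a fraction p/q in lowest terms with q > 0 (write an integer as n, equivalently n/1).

-243/8192

1 of 14 · R · max L −∞ · min R 0 → -1
2 of 14 · RB · max L -1 · min R 0 → -1/2
3 of 14 · RBB · max L -1/2 · min R 0 → -1/4
4 of 14 · RBBB · max L -1/4 · min R 0 → -1/8
5 of 14 · RBBBB · max L -1/8 · min R 0 → -1/16
6 of 14 · RBBBBB · max L -1/16 · min R 0 → -1/32
7 of 14 · RBBBBBB · max L -1/32 · min R 0 → -1/64
8 of 14 · RBBBBBBR · max L -1/32 · min R -1/64 → -3/128
9 of 14 · RBBBBBBRR · max L -1/32 · min R -3/128 → -7/256
10 of 14 · RBBBBBBRRR · max L -1/32 · min R -7/256 → -15/512
11 of 14 · RBBBBBBRRRR · max L -1/32 · min R -15/512 → -31/1024
12 of 14 · RBBBBBBRRRRB · max L -31/1024 · min R -15/512 → -61/2048
13 of 14 · RBBBBBBRRRRBB · max L -61/2048 · min R -15/512 → -121/4096
14 of 14 · RBBBBBBRRRRBBR · max L -61/2048 · min R -121/4096 → -243/8192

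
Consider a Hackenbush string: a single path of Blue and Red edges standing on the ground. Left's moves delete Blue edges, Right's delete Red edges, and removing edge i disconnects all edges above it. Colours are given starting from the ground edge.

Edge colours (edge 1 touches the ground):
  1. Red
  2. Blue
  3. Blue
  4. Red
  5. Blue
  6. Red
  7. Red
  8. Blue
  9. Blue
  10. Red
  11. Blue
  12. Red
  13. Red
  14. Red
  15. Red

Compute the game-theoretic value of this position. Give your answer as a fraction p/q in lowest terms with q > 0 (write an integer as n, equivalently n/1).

Recurse on prefixes of the 15-edge string Red Blue Blue Red Blue Red Red Blue Blue Red Blue Red Red Red Red:
step 1: add Red to get R; options L={ · } R={ 0 } ⇒ -1
step 2: add Blue to get RB; options L={ -1 } R={ 0 } ⇒ -1/2
step 3: add Blue to get RBB; options L={ -1, -1/2 } R={ 0 } ⇒ -1/4
step 4: add Red to get RBBR; options L={ -1, -1/2 } R={ -1/4, 0 } ⇒ -3/8
step 5: add Blue to get RBBRB; options L={ -1, -1/2, -3/8 } R={ -1/4, 0 } ⇒ -5/16
step 6: add Red to get RBBRBR; options L={ -1, -1/2, -3/8 } R={ -5/16, -1/4, 0 } ⇒ -11/32
step 7: add Red to get RBBRBRR; options L={ -1, -1/2, -3/8 } R={ -11/32, -5/16, -1/4, 0 } ⇒ -23/64
step 8: add Blue to get RBBRBRRB; options L={ -1, -1/2, -3/8, -23/64 } R={ -11/32, -5/16, -1/4, 0 } ⇒ -45/128
step 9: add Blue to get RBBRBRRBB; options L={ -1, -1/2, -3/8, -23/64, -45/128 } R={ -11/32, -5/16, -1/4, 0 } ⇒ -89/256
step 10: add Red to get RBBRBRRBBR; options L={ -1, -1/2, -3/8, -23/64, -45/128 } R={ -89/256, -11/32, -5/16, -1/4, 0 } ⇒ -179/512
step 11: add Blue to get RBBRBRRBBRB; options L={ -1, -1/2, -3/8, -23/64, -45/128, -179/512 } R={ -89/256, -11/32, -5/16, -1/4, 0 } ⇒ -357/1024
step 12: add Red to get RBBRBRRBBRBR; options L={ -1, -1/2, -3/8, -23/64, -45/128, -179/512 } R={ -357/1024, -89/256, -11/32, -5/16, -1/4, 0 } ⇒ -715/2048
step 13: add Red to get RBBRBRRBBRBRR; options L={ -1, -1/2, -3/8, -23/64, -45/128, -179/512 } R={ -715/2048, -357/1024, -89/256, -11/32, -5/16, -1/4, 0 } ⇒ -1431/4096
step 14: add Red to get RBBRBRRBBRBRRR; options L={ -1, -1/2, -3/8, -23/64, -45/128, -179/512 } R={ -1431/4096, -715/2048, -357/1024, -89/256, -11/32, -5/16, -1/4, 0 } ⇒ -2863/8192
step 15: add Red to get RBBRBRRBBRBRRRR; options L={ -1, -1/2, -3/8, -23/64, -45/128, -179/512 } R={ -2863/8192, -1431/4096, -715/2048, -357/1024, -89/256, -11/32, -5/16, -1/4, 0 } ⇒ -5727/16384

-5727/16384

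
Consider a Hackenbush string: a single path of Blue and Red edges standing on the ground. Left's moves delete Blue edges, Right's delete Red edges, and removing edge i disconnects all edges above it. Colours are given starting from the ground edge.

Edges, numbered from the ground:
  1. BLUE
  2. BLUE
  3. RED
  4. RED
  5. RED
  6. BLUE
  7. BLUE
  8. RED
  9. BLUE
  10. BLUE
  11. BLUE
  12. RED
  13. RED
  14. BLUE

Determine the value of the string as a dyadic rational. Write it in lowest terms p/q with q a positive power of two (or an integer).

Prefix values for BLUE BLUE RED RED RED BLUE BLUE RED BLUE BLUE BLUE RED RED BLUE via {L|R} + simplicity:
B: Left { 0 }, Right { (no moves) } => simplest 1
BB: Left { 0, 1 }, Right { (no moves) } => simplest 2
BBR: Left { 0, 1 }, Right { 2 } => simplest 3/2
BBRR: Left { 0, 1 }, Right { 3/2, 2 } => simplest 5/4
BBRRR: Left { 0, 1 }, Right { 5/4, 3/2, 2 } => simplest 9/8
BBRRRB: Left { 0, 1, 9/8 }, Right { 5/4, 3/2, 2 } => simplest 19/16
BBRRRBB: Left { 0, 1, 9/8, 19/16 }, Right { 5/4, 3/2, 2 } => simplest 39/32
BBRRRBBR: Left { 0, 1, 9/8, 19/16 }, Right { 39/32, 5/4, 3/2, 2 } => simplest 77/64
BBRRRBBRB: Left { 0, 1, 9/8, 19/16, 77/64 }, Right { 39/32, 5/4, 3/2, 2 } => simplest 155/128
BBRRRBBRBB: Left { 0, 1, 9/8, 19/16, 77/64, 155/128 }, Right { 39/32, 5/4, 3/2, 2 } => simplest 311/256
BBRRRBBRBBB: Left { 0, 1, 9/8, 19/16, 77/64, 155/128, 311/256 }, Right { 39/32, 5/4, 3/2, 2 } => simplest 623/512
BBRRRBBRBBBR: Left { 0, 1, 9/8, 19/16, 77/64, 155/128, 311/256 }, Right { 623/512, 39/32, 5/4, 3/2, 2 } => simplest 1245/1024
BBRRRBBRBBBRR: Left { 0, 1, 9/8, 19/16, 77/64, 155/128, 311/256 }, Right { 1245/1024, 623/512, 39/32, 5/4, 3/2, 2 } => simplest 2489/2048
BBRRRBBRBBBRRB: Left { 0, 1, 9/8, 19/16, 77/64, 155/128, 311/256, 2489/2048 }, Right { 1245/1024, 623/512, 39/32, 5/4, 3/2, 2 } => simplest 4979/4096

4979/4096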